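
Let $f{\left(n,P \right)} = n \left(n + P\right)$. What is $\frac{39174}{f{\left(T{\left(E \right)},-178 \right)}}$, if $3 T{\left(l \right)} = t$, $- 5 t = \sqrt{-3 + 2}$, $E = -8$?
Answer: $\frac{8814150 i \left(-2670 + i\right)}{7128901} \approx -1.2364 - 3301.2 i$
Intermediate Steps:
$t = - \frac{i}{5}$ ($t = - \frac{\sqrt{-3 + 2}}{5} = - \frac{\sqrt{-1}}{5} = - \frac{i}{5} \approx - 0.2 i$)
$T{\left(l \right)} = - \frac{i}{15}$ ($T{\left(l \right)} = \frac{\left(- \frac{1}{5}\right) i}{3} = - \frac{i}{15}$)
$f{\left(n,P \right)} = n \left(P + n\right)$
$\frac{39174}{f{\left(T{\left(E \right)},-178 \right)}} = \frac{39174}{- \frac{i}{15} \left(-178 - \frac{i}{15}\right)} = \frac{39174}{\left(- \frac{1}{15}\right) i \left(-178 - \frac{i}{15}\right)} = 39174 \frac{3375 i \left(-178 + \frac{i}{15}\right)}{7128901} = \frac{132212250 i \left(-178 + \frac{i}{15}\right)}{7128901}$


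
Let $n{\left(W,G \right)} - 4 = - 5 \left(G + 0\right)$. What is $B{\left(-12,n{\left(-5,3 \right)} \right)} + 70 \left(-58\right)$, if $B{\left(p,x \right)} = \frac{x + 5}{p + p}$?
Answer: $- \frac{16239}{4} \approx -4059.8$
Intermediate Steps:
$n{\left(W,G \right)} = 4 - 5 G$ ($n{\left(W,G \right)} = 4 - 5 \left(G + 0\right) = 4 - 5 G$)
$B{\left(p,x \right)} = \frac{5 + x}{2 p}$
$B{\left(-12,n{\left(-5,3 \right)} \right)} + 70 \left(-58\right) = \frac{5 + \left(4 - 15\right)}{2 \left(-12\right)} + 70 \left(-58\right) = \frac{1}{2} \left(- \frac{1}{12}\right) \left(5 + \left(4 - 15\right)\right) - 4060 = \frac{1}{2} \left(- \frac{1}{12}\right) \left(5 - 11\right) - 4060 = \frac{1}{2} \left(- \frac{1}{12}\right) \left(-6\right) - 4060 = \frac{1}{4} - 4060 = - \frac{16239}{4}$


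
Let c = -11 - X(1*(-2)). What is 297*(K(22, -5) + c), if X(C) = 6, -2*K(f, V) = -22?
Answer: -1782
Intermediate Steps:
K(f, V) = 11 (K(f, V) = -½*(-22) = 11)
c = -17 (c = -11 - 1*6 = -11 - 6 = -17)
297*(K(22, -5) + c) = 297*(11 - 17) = 297*(-6) = -1782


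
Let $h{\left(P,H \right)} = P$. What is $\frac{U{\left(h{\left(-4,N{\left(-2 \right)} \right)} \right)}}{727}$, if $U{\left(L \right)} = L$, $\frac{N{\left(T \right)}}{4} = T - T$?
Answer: $- \frac{4}{727} \approx -0.0055021$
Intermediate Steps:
$N{\left(T \right)} = 0$ ($N{\left(T \right)} = 4 \left(T - T\right) = 4 \cdot 0 = 0$)
$\frac{U{\left(h{\left(-4,N{\left(-2 \right)} \right)} \right)}}{727} = - \frac{4}{727}$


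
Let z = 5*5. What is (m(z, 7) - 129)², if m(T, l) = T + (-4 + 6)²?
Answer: 10000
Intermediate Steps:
z = 25
m(T, l) = 4 + T (m(T, l) = T + 2² = T + 4 = 4 + T)
(m(z, 7) - 129)² = ((4 + 25) - 129)² = (29 - 129)² = (-100)² = 10000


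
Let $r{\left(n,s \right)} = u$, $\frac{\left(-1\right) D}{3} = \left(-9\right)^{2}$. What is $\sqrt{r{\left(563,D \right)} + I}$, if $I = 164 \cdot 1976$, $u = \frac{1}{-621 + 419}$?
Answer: $\frac{\sqrt{13223107254}}{202} \approx 569.27$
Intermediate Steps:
$D = -243$ ($D = - 3 \left(-9\right)^{2} = \left(-3\right) 81 = -243$)
$u = - \frac{1}{202}$ ($u = \frac{1}{-202} = - \frac{1}{202} \approx -0.0049505$)
$I = 324064$
$r{\left(n,s \right)} = - \frac{1}{202}$
$\sqrt{r{\left(563,D \right)} + I} = \sqrt{- \frac{1}{202} + 324064} = \sqrt{\frac{65460927}{202}} = \frac{\sqrt{13223107254}}{202}$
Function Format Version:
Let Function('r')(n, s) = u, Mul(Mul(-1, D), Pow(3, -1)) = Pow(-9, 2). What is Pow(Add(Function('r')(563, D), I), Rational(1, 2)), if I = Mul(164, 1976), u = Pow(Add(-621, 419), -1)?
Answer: Mul(Rational(1, 202), Pow(13223107254, Rational(1, 2))) ≈ 569.27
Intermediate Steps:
D = -243 (D = Mul(-3, Pow(-9, 2)) = Mul(-3, 81) = -243)
u = Rational(-1, 202) (u = Pow(-202, -1) = Rational(-1, 202) ≈ -0.0049505)
I = 324064
Function('r')(n, s) = Rational(-1, 202)
Pow(Add(Function('r')(563, D), I), Rational(1, 2)) = Pow(Add(Rational(-1, 202), 324064), Rational(1, 2)) = Pow(Rational(65460927, 202), Rational(1, 2)) = Mul(Rational(1, 202), Pow(13223107254, Rational(1, 2)))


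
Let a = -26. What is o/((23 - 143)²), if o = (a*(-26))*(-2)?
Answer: -169/1800 ≈ -0.093889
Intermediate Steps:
o = -1352 (o = -26*(-26)*(-2) = 676*(-2) = -1352)
o/((23 - 143)²) = -1352/(23 - 143)² = -1352/((-120)²) = -1352/14400 = -1352*1/14400 = -169/1800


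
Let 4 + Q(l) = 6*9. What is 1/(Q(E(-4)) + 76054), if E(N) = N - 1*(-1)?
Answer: 1/76104 ≈ 1.3140e-5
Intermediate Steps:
E(N) = 1 + N (E(N) = N + 1 = 1 + N)
Q(l) = 50 (Q(l) = -4 + 6*9 = -4 + 54 = 50)
1/(Q(E(-4)) + 76054) = 1/(50 + 76054) = 1/76104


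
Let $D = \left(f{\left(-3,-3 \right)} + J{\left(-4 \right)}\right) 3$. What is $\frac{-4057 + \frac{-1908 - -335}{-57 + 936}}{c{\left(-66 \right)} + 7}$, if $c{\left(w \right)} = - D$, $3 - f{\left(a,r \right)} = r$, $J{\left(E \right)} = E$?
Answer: $- \frac{3567676}{879} \approx -4058.8$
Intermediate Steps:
$f{\left(a,r \right)} = 3 - r$
$D = 6$ ($D = \left(\left(3 - -3\right) - 4\right) 3 = \left(\left(3 + 3\right) - 4\right) 3 = \left(6 - 4\right) 3 = 2 \cdot 3 = 6$)
$c{\left(w \right)} = -6$ ($c{\left(w \right)} = \left(-1\right) 6 = -6$)
$\frac{-4057 + \frac{-1908 - -335}{-57 + 936}}{c{\left(-66 \right)} + 7} = \frac{-4057 + \frac{-1908 - -335}{-57 + 936}}{-6 + 7} = \frac{-4057 + \frac{-1908 + 335}{879}}{1} = \left(-4057 - \frac{1573}{879}\right) 1 = \left(- \frac{3567676}{879}\right) 1 = - \frac{3567676}{879}$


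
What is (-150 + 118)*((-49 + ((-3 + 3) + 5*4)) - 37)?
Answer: 2112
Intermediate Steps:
(-150 + 118)*((-49 + ((-3 + 3) + 5*4)) - 37) = -32*((-49 + (0 + 20)) - 37) = -32*((-49 + 20) - 37) = -32*(-29 - 37) = -32*(-66) = 2112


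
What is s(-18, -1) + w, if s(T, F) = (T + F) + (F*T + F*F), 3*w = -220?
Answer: -220/3 ≈ -73.333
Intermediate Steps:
w = -220/3 (w = (1/3)*(-220) = -220/3 ≈ -73.333)
s(T, F) = F + T + F**2 + F*T (s(T, F) = (F + T) + (F*T + F**2) = (F + T) + (F**2 + F*T) = F + T + F**2 + F*T)
s(-18, -1) + w = (-1 - 18 + (-1)**2 - 1*(-18)) - 220/3 = (-1 - 18 + 1 + 18) - 220/3 = 0 - 220/3 = -220/3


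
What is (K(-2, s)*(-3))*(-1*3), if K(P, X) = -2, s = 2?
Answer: -18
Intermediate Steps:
(K(-2, s)*(-3))*(-1*3) = (-2*(-3))*(-1*3) = 6*(-3) = -18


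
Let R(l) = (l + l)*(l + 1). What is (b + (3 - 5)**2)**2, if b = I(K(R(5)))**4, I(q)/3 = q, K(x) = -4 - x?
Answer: 1846757333070250000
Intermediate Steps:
R(l) = 2*l*(1 + l) (R(l) = (2*l)*(1 + l) = 2*l*(1 + l))
I(q) = 3*q
b = 1358954496 (b = (3*(-4 - 2*5*(1 + 5)))**4 = (3*(-4 - 2*5*6))**4 = (3*(-4 - 1*60))**4 = (3*(-4 - 60))**4 = (3*(-64))**4 = (-192)**4 = 1358954496)
(b + (3 - 5)**2)**2 = (1358954496 + (3 - 5)**2)**2 = (1358954496 + (-2)**2)**2 = (1358954496 + 4)**2 = 1358954500**2 = 1846757333070250000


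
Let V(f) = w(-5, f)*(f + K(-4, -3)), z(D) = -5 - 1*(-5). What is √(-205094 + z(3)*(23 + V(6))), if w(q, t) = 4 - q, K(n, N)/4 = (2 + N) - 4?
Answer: I*√205094 ≈ 452.87*I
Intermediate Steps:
K(n, N) = -8 + 4*N (K(n, N) = 4*((2 + N) - 4) = 4*(-2 + N) = -8 + 4*N)
z(D) = 0 (z(D) = -5 + 5 = 0)
V(f) = -180 + 9*f (V(f) = (4 - 1*(-5))*(f + (-8 + 4*(-3))) = (4 + 5)*(f + (-8 - 12)) = 9*(f - 20) = 9*(-20 + f) = -180 + 9*f)
√(-205094 + z(3)*(23 + V(6))) = √(-205094 + 0*(23 + (-180 + 9*6))) = √(-205094 + 0*(23 + (-180 + 54))) = √(-205094 + 0*(23 - 126)) = √(-205094 + 0*(-103)) = √(-205094 + 0) = √(-205094) = I*√205094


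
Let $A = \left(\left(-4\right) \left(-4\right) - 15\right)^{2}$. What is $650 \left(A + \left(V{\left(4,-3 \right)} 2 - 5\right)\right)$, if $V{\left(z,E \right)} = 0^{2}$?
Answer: $-2600$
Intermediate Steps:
$V{\left(z,E \right)} = 0$
$A = 1$ ($A = \left(16 - 15\right)^{2} = 1^{2} = 1$)
$650 \left(A + \left(V{\left(4,-3 \right)} 2 - 5\right)\right) = 650 \left(1 + \left(0 \cdot 2 - 5\right)\right) = 650 \left(1 + \left(0 - 5\right)\right) = 650 \left(1 - 5\right) = 650 \left(-4\right) = -2600$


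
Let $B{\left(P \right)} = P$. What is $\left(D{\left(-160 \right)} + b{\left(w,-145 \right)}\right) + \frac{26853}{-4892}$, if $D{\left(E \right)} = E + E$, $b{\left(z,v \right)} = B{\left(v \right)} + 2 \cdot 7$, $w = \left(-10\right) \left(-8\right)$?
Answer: $- \frac{2233145}{4892} \approx -456.49$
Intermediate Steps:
$w = 80$
$b{\left(z,v \right)} = 14 + v$ ($b{\left(z,v \right)} = v + 2 \cdot 7 = v + 14 = 14 + v$)
$D{\left(E \right)} = 2 E$
$\left(D{\left(-160 \right)} + b{\left(w,-145 \right)}\right) + \frac{26853}{-4892} = \left(2 \left(-160\right) + \left(14 - 145\right)\right) + \frac{26853}{-4892} = \left(-320 - 131\right) + 26853 \left(- \frac{1}{4892}\right) = -451 - \frac{26853}{4892} = - \frac{2233145}{4892}$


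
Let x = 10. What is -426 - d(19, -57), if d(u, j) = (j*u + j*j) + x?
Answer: -2602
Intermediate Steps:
d(u, j) = 10 + j² + j*u (d(u, j) = (j*u + j*j) + 10 = (j*u + j²) + 10 = (j² + j*u) + 10 = 10 + j² + j*u)
-426 - d(19, -57) = -426 - (10 + (-57)² - 57*19) = -426 - (10 + 3249 - 1083) = -426 - 1*2176 = -426 - 2176 = -2602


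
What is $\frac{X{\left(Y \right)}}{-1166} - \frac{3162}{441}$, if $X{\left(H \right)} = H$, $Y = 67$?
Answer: $- \frac{1238813}{171402} \approx -7.2275$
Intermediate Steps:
$\frac{X{\left(Y \right)}}{-1166} - \frac{3162}{441} = \frac{67}{-1166} - \frac{3162}{441} = 67 \left(- \frac{1}{1166}\right) - \frac{1054}{147} = - \frac{67}{1166} - \frac{1054}{147} = - \frac{1238813}{171402}$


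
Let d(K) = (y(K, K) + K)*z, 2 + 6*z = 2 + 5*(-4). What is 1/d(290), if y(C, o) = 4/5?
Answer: -3/2908 ≈ -0.0010316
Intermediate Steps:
z = -10/3 (z = -1/3 + (2 + 5*(-4))/6 = -1/3 + (2 - 20)/6 = -1/3 + (1/6)*(-18) = -1/3 - 3 = -10/3 ≈ -3.3333)
y(C, o) = 4/5 (y(C, o) = 4*(1/5) = 4/5)
d(K) = -8/3 - 10*K/3 (d(K) = (4/5 + K)*(-10/3) = -8/3 - 10*K/3)
1/d(290) = 1/(-8/3 - 10/3*290) = 1/(-8/3 - 2900/3) = 1/(-2908/3) = -3/2908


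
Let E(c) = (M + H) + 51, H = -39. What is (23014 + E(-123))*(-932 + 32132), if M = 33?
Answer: 719440800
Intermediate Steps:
E(c) = 45 (E(c) = (33 - 39) + 51 = -6 + 51 = 45)
(23014 + E(-123))*(-932 + 32132) = (23014 + 45)*(-932 + 32132) = 23059*31200 = 719440800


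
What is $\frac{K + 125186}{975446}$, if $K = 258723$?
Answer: $\frac{383909}{975446} \approx 0.39357$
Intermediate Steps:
$\frac{K + 125186}{975446} = \frac{258723 + 125186}{975446} = 383909 \cdot \frac{1}{975446} = \frac{383909}{975446}$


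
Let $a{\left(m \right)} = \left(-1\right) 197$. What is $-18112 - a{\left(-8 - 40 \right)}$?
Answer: $-17915$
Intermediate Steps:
$a{\left(m \right)} = -197$
$-18112 - a{\left(-8 - 40 \right)} = -18112 - -197 = -18112 + 197 = -17915$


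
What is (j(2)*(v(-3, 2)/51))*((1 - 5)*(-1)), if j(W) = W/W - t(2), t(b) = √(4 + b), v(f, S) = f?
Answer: -4/17 + 4*√6/17 ≈ 0.34106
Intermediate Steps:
j(W) = 1 - √6 (j(W) = W/W - √(4 + 2) = 1 - √6)
(j(2)*(v(-3, 2)/51))*((1 - 5)*(-1)) = ((1 - √6)*(-3/51))*((1 - 5)*(-1)) = ((1 - √6)*(-3*1/51))*(-4*(-1)) = ((1 - √6)*(-1/17))*4 = (-1/17 + √6/17)*4 = -4/17 + 4*√6/17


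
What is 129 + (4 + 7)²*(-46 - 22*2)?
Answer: -10761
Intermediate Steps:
129 + (4 + 7)²*(-46 - 22*2) = 129 + 11²*(-46 - 1*44) = 129 + 121*(-46 - 44) = 129 + 121*(-90) = 129 - 10890 = -10761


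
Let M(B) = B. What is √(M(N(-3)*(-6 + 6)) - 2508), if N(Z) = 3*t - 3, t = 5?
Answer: 2*I*√627 ≈ 50.08*I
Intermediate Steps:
N(Z) = 12 (N(Z) = 3*5 - 3 = 15 - 3 = 12)
√(M(N(-3)*(-6 + 6)) - 2508) = √(12*(-6 + 6) - 2508) = √(12*0 - 2508) = √(0 - 2508) = √(-2508) = 2*I*√627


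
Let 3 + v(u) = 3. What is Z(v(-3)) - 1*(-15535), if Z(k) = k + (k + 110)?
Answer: 15645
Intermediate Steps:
v(u) = 0 (v(u) = -3 + 3 = 0)
Z(k) = 110 + 2*k (Z(k) = k + (110 + k) = 110 + 2*k)
Z(v(-3)) - 1*(-15535) = (110 + 2*0) - 1*(-15535) = (110 + 0) + 15535 = 110 + 15535 = 15645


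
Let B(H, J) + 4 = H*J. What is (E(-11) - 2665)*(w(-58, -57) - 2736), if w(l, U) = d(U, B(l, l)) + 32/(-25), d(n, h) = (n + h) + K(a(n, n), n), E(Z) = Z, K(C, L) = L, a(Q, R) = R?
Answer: -34033368/25 ≈ -1.3613e+6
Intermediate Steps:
B(H, J) = -4 + H*J
d(n, h) = h + 2*n (d(n, h) = (n + h) + n = (h + n) + n = h + 2*n)
w(l, U) = -132/25 + l**2 + 2*U (w(l, U) = ((-4 + l*l) + 2*U) + 32/(-25) = ((-4 + l**2) + 2*U) + 32*(-1/25) = (-4 + l**2 + 2*U) - 32/25 = -132/25 + l**2 + 2*U)
(E(-11) - 2665)*(w(-58, -57) - 2736) = (-11 - 2665)*((-132/25 + (-58)**2 + 2*(-57)) - 2736) = -2676*((-132/25 + 3364 - 114) - 2736) = -2676*(81118/25 - 2736) = -2676*12718/25 = -34033368/25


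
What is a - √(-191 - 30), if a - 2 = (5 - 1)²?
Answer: 18 - I*√221 ≈ 18.0 - 14.866*I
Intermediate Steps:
a = 18 (a = 2 + (5 - 1)² = 2 + 4² = 2 + 16 = 18)
a - √(-191 - 30) = 18 - √(-191 - 30) = 18 - √(-221) = 18 - I*√221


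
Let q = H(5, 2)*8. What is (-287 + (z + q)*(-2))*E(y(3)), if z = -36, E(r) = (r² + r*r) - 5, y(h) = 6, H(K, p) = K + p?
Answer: -21909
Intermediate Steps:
q = 56 (q = (5 + 2)*8 = 7*8 = 56)
E(r) = -5 + 2*r² (E(r) = (r² + r²) - 5 = 2*r² - 5 = -5 + 2*r²)
(-287 + (z + q)*(-2))*E(y(3)) = (-287 + (-36 + 56)*(-2))*(-5 + 2*6²) = (-287 + 20*(-2))*(-5 + 2*36) = (-287 - 40)*(-5 + 72) = -327*67 = -21909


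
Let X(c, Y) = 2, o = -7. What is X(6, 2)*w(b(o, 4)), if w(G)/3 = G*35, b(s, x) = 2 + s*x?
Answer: -5460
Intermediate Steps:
w(G) = 105*G (w(G) = 3*(G*35) = 3*(35*G) = 105*G)
X(6, 2)*w(b(o, 4)) = 2*(105*(2 - 7*4)) = 2*(105*(2 - 28)) = 2*(105*(-26)) = 2*(-2730) = -5460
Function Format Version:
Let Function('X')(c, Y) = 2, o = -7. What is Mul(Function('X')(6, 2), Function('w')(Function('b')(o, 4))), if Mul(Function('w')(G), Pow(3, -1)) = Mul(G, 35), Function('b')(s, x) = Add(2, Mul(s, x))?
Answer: -5460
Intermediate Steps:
Function('w')(G) = Mul(105, G) (Function('w')(G) = Mul(3, Mul(G, 35)) = Mul(3, Mul(35, G)) = Mul(105, G))
Mul(Function('X')(6, 2), Function('w')(Function('b')(o, 4))) = Mul(2, Mul(105, Add(2, Mul(-7, 4)))) = Mul(2, Mul(105, Add(2, -28))) = Mul(2, Mul(105, -26)) = Mul(2, -2730) = -5460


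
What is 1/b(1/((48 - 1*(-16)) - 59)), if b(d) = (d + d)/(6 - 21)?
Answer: -75/2 ≈ -37.500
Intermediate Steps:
b(d) = -2*d/15 (b(d) = (2*d)/(-15) = (2*d)*(-1/15) = -2*d/15)
1/b(1/((48 - 1*(-16)) - 59)) = 1/(-2/(15*((48 - 1*(-16)) - 59))) = 1/(-2/(15*((48 + 16) - 59))) = 1/(-2/(15*(64 - 59))) = 1/(-2/15/5) = 1/(-2/15*1/5) = 1/(-2/75) = -75/2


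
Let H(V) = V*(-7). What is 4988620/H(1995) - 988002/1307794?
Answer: -93398353603/260904903 ≈ -357.98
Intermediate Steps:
H(V) = -7*V
4988620/H(1995) - 988002/1307794 = 4988620/((-7*1995)) - 988002/1307794 = 4988620/(-13965) - 988002*1/1307794 = 4988620*(-1/13965) - 494001/653897 = -142532/399 - 494001/653897 = -93398353603/260904903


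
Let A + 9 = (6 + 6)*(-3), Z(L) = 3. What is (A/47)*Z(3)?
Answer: -135/47 ≈ -2.8723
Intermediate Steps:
A = -45 (A = -9 + (6 + 6)*(-3) = -9 + 12*(-3) = -9 - 36 = -45)
(A/47)*Z(3) = -45/47*3 = -135/47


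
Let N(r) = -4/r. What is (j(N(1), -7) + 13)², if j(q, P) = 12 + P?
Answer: 324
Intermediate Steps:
(j(N(1), -7) + 13)² = ((12 - 7) + 13)² = (5 + 13)² = 18² = 324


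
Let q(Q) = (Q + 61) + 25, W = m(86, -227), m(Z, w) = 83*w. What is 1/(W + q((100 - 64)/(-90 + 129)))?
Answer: -13/243803 ≈ -5.3322e-5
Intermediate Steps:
W = -18841 (W = 83*(-227) = -18841)
q(Q) = 86 + Q (q(Q) = (61 + Q) + 25 = 86 + Q)
1/(W + q((100 - 64)/(-90 + 129))) = 1/(-18841 + (86 + (100 - 64)/(-90 + 129))) = 1/(-18841 + (86 + 36/39)) = 1/(-18841 + (86 + 36*(1/39))) = 1/(-18841 + (86 + 12/13)) = 1/(-18841 + 1130/13) = 1/(-243803/13) = -13/243803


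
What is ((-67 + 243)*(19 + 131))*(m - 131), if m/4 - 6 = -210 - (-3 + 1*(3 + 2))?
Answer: -25212000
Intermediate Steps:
m = -824 (m = 24 + 4*(-210 - (-3 + 1*(3 + 2))) = 24 + 4*(-210 - (-3 + 1*5)) = 24 + 4*(-210 - (-3 + 5)) = 24 + 4*(-210 - 1*2) = 24 + 4*(-210 - 2) = 24 + 4*(-212) = 24 - 848 = -824)
((-67 + 243)*(19 + 131))*(m - 131) = ((-67 + 243)*(19 + 131))*(-824 - 131) = (176*150)*(-955) = 26400*(-955) = -25212000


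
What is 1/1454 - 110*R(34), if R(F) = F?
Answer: -5437959/1454 ≈ -3740.0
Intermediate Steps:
1/1454 - 110*R(34) = 1/1454 - 110*34 = 1/1454 - 3740 = -5437959/1454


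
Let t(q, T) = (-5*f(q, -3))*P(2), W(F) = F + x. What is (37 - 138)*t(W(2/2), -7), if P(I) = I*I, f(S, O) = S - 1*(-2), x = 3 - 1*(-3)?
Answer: 18180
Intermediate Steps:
x = 6 (x = 3 + 3 = 6)
f(S, O) = 2 + S (f(S, O) = S + 2 = 2 + S)
P(I) = I**2
W(F) = 6 + F (W(F) = F + 6 = 6 + F)
t(q, T) = -40 - 20*q (t(q, T) = -5*(2 + q)*2**2 = (-10 - 5*q)*4 = -40 - 20*q)
(37 - 138)*t(W(2/2), -7) = (37 - 138)*(-40 - 20*(6 + 2/2)) = -101*(-40 - 20*(6 + 2*(1/2))) = -101*(-40 - 20*(6 + 1)) = -101*(-40 - 20*7) = -101*(-40 - 140) = -101*(-180) = 18180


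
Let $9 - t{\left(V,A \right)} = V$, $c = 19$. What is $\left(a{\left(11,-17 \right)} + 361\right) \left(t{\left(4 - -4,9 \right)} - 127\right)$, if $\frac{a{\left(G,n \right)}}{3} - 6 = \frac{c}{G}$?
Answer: $- \frac{532476}{11} \approx -48407.0$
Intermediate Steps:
$t{\left(V,A \right)} = 9 - V$
$a{\left(G,n \right)} = 18 + \frac{57}{G}$ ($a{\left(G,n \right)} = 18 + 3 \frac{19}{G} = 18 + \frac{57}{G}$)
$\left(a{\left(11,-17 \right)} + 361\right) \left(t{\left(4 - -4,9 \right)} - 127\right) = \left(\left(18 + \frac{57}{11}\right) + 361\right) \left(\left(9 - \left(4 - -4\right)\right) - 127\right) = \left(\left(18 + 57 \cdot \frac{1}{11}\right) + 361\right) \left(\left(9 - \left(4 + 4\right)\right) - 127\right) = \left(\left(18 + \frac{57}{11}\right) + 361\right) \left(\left(9 - 8\right) - 127\right) = \left(\frac{255}{11} + 361\right) \left(\left(9 - 8\right) - 127\right) = \frac{4226 \left(1 - 127\right)}{11} = \frac{4226}{11} \left(-126\right) = - \frac{532476}{11}$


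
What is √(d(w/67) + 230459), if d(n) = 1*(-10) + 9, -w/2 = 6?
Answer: √230458 ≈ 480.06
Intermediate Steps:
w = -12 (w = -2*6 = -12)
d(n) = -1 (d(n) = -10 + 9 = -1)
√(d(w/67) + 230459) = √(-1 + 230459) = √230458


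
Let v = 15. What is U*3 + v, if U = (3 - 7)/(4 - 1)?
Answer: 11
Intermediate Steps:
U = -4/3 ≈ -1.3333
U*3 + v = -4/3*3 + 15 = -4 + 15 = 11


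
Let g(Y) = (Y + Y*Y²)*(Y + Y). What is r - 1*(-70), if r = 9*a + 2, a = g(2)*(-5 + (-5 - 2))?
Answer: -4248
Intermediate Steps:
g(Y) = 2*Y*(Y + Y³) (g(Y) = (Y + Y³)*(2*Y) = 2*Y*(Y + Y³))
a = -480 (a = (2*2²*(1 + 2²))*(-5 + (-5 - 2)) = (2*4*(1 + 4))*(-5 - 7) = (2*4*5)*(-12) = 40*(-12) = -480)
r = -4318 (r = 9*(-480) + 2 = -4320 + 2 = -4318)
r - 1*(-70) = -4318 - 1*(-70) = -4318 + 70 = -4248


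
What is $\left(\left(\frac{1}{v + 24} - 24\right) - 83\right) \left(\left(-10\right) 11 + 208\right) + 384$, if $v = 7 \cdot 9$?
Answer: $- \frac{878776}{87} \approx -10101.0$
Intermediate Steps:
$v = 63$
$\left(\left(\frac{1}{v + 24} - 24\right) - 83\right) \left(\left(-10\right) 11 + 208\right) + 384 = \left(\left(\frac{1}{63 + 24} - 24\right) - 83\right) \left(\left(-10\right) 11 + 208\right) + 384 = \left(\left(\frac{1}{87} - 24\right) - 83\right) \left(-110 + 208\right) + 384 = \left(\left(\frac{1}{87} - 24\right) - 83\right) 98 + 384 = \left(- \frac{2087}{87} - 83\right) 98 + 384 = \left(- \frac{9308}{87}\right) 98 + 384 = - \frac{912184}{87} + 384 = - \frac{878776}{87}$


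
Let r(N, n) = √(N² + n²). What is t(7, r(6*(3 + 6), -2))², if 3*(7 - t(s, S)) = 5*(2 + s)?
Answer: 64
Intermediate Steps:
t(s, S) = 11/3 - 5*s/3 (t(s, S) = 7 - 5*(2 + s)/3 = 7 - (10 + 5*s)/3 = 7 + (-10/3 - 5*s/3) = 11/3 - 5*s/3)
t(7, r(6*(3 + 6), -2))² = (11/3 - 5/3*7)² = (11/3 - 35/3)² = (-8)² = 64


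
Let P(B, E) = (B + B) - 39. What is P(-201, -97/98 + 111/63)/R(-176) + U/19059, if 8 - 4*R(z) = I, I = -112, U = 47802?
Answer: -774551/63530 ≈ -12.192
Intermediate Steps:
P(B, E) = -39 + 2*B (P(B, E) = 2*B - 39 = -39 + 2*B)
R(z) = 30 (R(z) = 2 - 1/4*(-112) = 2 + 28 = 30)
P(-201, -97/98 + 111/63)/R(-176) + U/19059 = (-39 + 2*(-201))/30 + 47802/19059 = (-39 - 402)*(1/30) + 47802*(1/19059) = -441*1/30 + 15934/6353 = -147/10 + 15934/6353 = -774551/63530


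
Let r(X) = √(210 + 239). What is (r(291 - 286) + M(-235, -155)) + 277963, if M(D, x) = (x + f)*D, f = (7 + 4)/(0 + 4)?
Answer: 1254967/4 + √449 ≈ 3.1376e+5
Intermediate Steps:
f = 11/4 ≈ 2.7500
M(D, x) = D*(11/4 + x) (M(D, x) = (x + 11/4)*D = (11/4 + x)*D = D*(11/4 + x))
r(X) = √449
(r(291 - 286) + M(-235, -155)) + 277963 = (√449 + (¼)*(-235)*(11 + 4*(-155))) + 277963 = (√449 + (¼)*(-235)*(11 - 620)) + 277963 = (√449 + (¼)*(-235)*(-609)) + 277963 = (√449 + 143115/4) + 277963 = (143115/4 + √449) + 277963 = 1254967/4 + √449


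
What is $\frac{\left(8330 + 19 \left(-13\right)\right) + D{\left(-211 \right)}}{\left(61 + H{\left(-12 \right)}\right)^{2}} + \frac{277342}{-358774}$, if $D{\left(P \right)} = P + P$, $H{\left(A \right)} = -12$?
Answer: $\frac{80102672}{33131399} \approx 2.4177$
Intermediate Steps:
$D{\left(P \right)} = 2 P$
$\frac{\left(8330 + 19 \left(-13\right)\right) + D{\left(-211 \right)}}{\left(61 + H{\left(-12 \right)}\right)^{2}} + \frac{277342}{-358774} = \frac{\left(8330 + 19 \left(-13\right)\right) + 2 \left(-211\right)}{\left(61 - 12\right)^{2}} + \frac{277342}{-358774} = \frac{\left(8330 - 247\right) - 422}{49^{2}} + 277342 \left(- \frac{1}{358774}\right) = \frac{8083 - 422}{2401} - \frac{10667}{13799} = 7661 \cdot \frac{1}{2401} - \frac{10667}{13799} = \frac{7661}{2401} - \frac{10667}{13799} = \frac{80102672}{33131399}$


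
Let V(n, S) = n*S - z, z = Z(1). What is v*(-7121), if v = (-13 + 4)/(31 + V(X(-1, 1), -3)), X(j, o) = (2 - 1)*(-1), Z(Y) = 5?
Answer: 64089/29 ≈ 2210.0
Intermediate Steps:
z = 5
X(j, o) = -1 (X(j, o) = 1*(-1) = -1)
V(n, S) = -5 + S*n (V(n, S) = n*S - 1*5 = S*n - 5 = -5 + S*n)
v = -9/29 (v = (-13 + 4)/(31 + (-5 - 3*(-1))) = -9/(31 + (-5 + 3)) = -9/(31 - 2) = -9/29 ≈ -0.31034)
v*(-7121) = -9/29*(-7121) = 64089/29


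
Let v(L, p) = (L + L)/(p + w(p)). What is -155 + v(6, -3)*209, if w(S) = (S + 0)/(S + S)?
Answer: -5791/5 ≈ -1158.2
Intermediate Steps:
w(S) = ½ (w(S) = S/((2*S)) = S*(1/(2*S)) = ½)
v(L, p) = 2*L/(½ + p) (v(L, p) = (L + L)/(p + ½) = (2*L)/(½ + p) = 2*L/(½ + p))
-155 + v(6, -3)*209 = -155 + (4*6/(1 + 2*(-3)))*209 = -155 + (4*6/(1 - 6))*209 = -155 + (4*6/(-5))*209 = -155 + (4*6*(-⅕))*209 = -155 - 24/5*209 = -155 - 5016/5 = -5791/5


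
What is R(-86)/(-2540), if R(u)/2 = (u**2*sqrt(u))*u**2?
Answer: -27350408*I*sqrt(86)/635 ≈ -3.9943e+5*I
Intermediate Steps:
R(u) = 2*u**(9/2) (R(u) = 2*((u**2*sqrt(u))*u**2) = 2*(u**(5/2)*u**2) = 2*u**(9/2))
R(-86)/(-2540) = (2*(-86)**(9/2))/(-2540) = (2*(54700816*I*sqrt(86)))*(-1/2540) = (109401632*I*sqrt(86))*(-1/2540) = -27350408*I*sqrt(86)/635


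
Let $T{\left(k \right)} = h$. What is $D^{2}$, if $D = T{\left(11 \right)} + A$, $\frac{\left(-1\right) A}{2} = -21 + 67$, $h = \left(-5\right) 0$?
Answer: $8464$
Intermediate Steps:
$h = 0$
$T{\left(k \right)} = 0$
$A = -92$ ($A = - 2 \left(-21 + 67\right) = \left(-2\right) 46 = -92$)
$D = -92$ ($D = 0 - 92 = -92$)
$D^{2} = \left(-92\right)^{2} = 8464$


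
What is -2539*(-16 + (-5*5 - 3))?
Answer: 111716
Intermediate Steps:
-2539*(-16 + (-5*5 - 3)) = -2539*(-16 + (-25 - 3)) = -2539*(-16 - 28) = -(-111716) = -2539*(-44) = 111716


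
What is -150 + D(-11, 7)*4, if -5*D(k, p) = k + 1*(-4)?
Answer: -138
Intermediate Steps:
D(k, p) = ⅘ - k/5 (D(k, p) = -(k + 1*(-4))/5 = -(k - 4)/5 = -(-4 + k)/5 = ⅘ - k/5)
-150 + D(-11, 7)*4 = -150 + (⅘ - ⅕*(-11))*4 = -150 + (⅘ + 11/5)*4 = -150 + 3*4 = -150 + 12 = -138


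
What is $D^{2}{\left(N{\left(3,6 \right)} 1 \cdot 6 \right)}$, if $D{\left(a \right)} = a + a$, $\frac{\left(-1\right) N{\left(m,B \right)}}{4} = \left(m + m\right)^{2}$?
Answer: $2985984$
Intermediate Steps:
$N{\left(m,B \right)} = - 16 m^{2}$ ($N{\left(m,B \right)} = - 4 \left(m + m\right)^{2} = - 4 \left(2 m\right)^{2} = - 4 \cdot 4 m^{2} = - 16 m^{2}$)
$D{\left(a \right)} = 2 a$
$D^{2}{\left(N{\left(3,6 \right)} 1 \cdot 6 \right)} = \left(2 - 16 \cdot 3^{2} \cdot 1 \cdot 6\right)^{2} = \left(2 \left(-16\right) 9 \cdot 1 \cdot 6\right)^{2} = \left(2 \left(-144\right) 1 \cdot 6\right)^{2} = \left(2 \left(\left(-144\right) 6\right)\right)^{2} = \left(2 \left(-864\right)\right)^{2} = \left(-1728\right)^{2} = 2985984$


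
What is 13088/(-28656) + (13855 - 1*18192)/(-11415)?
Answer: -523301/6814755 ≈ -0.076789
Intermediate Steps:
13088/(-28656) + (13855 - 1*18192)/(-11415) = 13088*(-1/28656) + (13855 - 18192)*(-1/11415) = -818/1791 - 4337*(-1/11415) = -818/1791 + 4337/11415 = -523301/6814755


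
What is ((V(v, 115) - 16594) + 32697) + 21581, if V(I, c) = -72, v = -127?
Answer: 37612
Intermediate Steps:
((V(v, 115) - 16594) + 32697) + 21581 = ((-72 - 16594) + 32697) + 21581 = (-16666 + 32697) + 21581 = 16031 + 21581 = 37612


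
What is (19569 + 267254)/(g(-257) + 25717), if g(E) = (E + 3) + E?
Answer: 286823/25206 ≈ 11.379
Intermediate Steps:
g(E) = 3 + 2*E (g(E) = (3 + E) + E = 3 + 2*E)
(19569 + 267254)/(g(-257) + 25717) = (19569 + 267254)/((3 + 2*(-257)) + 25717) = 286823/((3 - 514) + 25717) = 286823/(-511 + 25717) = 286823/25206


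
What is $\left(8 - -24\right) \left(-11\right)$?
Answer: $-352$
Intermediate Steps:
$\left(8 - -24\right) \left(-11\right) = \left(8 + 24\right) \left(-11\right) = 32 \left(-11\right) = -352$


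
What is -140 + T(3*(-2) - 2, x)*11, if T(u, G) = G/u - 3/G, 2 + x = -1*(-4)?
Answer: -637/4 ≈ -159.25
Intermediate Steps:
x = 2 (x = -2 - 1*(-4) = -2 + 4 = 2)
T(u, G) = -3/G + G/u
-140 + T(3*(-2) - 2, x)*11 = -140 + (-3/2 + 2/(3*(-2) - 2))*11 = -140 + (-3*1/2 + 2/(-6 - 2))*11 = -140 + (-3/2 + 2/(-8))*11 = -140 + (-3/2 + 2*(-1/8))*11 = -140 + (-3/2 - 1/4)*11 = -140 - 7/4*11 = -140 - 77/4 = -637/4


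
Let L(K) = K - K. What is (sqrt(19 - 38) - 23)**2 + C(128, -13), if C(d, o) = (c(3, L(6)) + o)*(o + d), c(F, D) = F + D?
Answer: -1150 + (23 - I*sqrt(19))**2 ≈ -640.0 - 200.51*I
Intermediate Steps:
L(K) = 0
c(F, D) = D + F
C(d, o) = (3 + o)*(d + o) (C(d, o) = ((0 + 3) + o)*(o + d) = (3 + o)*(d + o))
(sqrt(19 - 38) - 23)**2 + C(128, -13) = (sqrt(19 - 38) - 23)**2 + ((-13)**2 + 3*128 + 3*(-13) + 128*(-13)) = (sqrt(-19) - 23)**2 + (169 + 384 - 39 - 1664) = (I*sqrt(19) - 23)**2 - 1150 = (-23 + I*sqrt(19))**2 - 1150 = -1150 + (-23 + I*sqrt(19))**2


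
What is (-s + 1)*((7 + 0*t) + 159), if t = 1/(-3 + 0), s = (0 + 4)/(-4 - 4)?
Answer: 249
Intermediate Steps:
s = -1/2 (s = 4/(-8) = 4*(-1/8) = -1/2 ≈ -0.50000)
t = -1/3 (t = 1/(-3) = -1/3 ≈ -0.33333)
(-s + 1)*((7 + 0*t) + 159) = (-1*(-1/2) + 1)*((7 + 0*(-1/3)) + 159) = (1/2 + 1)*((7 + 0) + 159) = 3*(7 + 159)/2 = (3/2)*166 = 249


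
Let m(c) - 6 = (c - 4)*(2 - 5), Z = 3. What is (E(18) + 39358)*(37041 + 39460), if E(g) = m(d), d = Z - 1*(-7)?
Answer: 3010008346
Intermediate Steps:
d = 10 (d = 3 - 1*(-7) = 3 + 7 = 10)
m(c) = 18 - 3*c (m(c) = 6 + (c - 4)*(2 - 5) = 6 + (-4 + c)*(-3) = 6 + (12 - 3*c) = 18 - 3*c)
E(g) = -12 (E(g) = 18 - 3*10 = 18 - 30 = -12)
(E(18) + 39358)*(37041 + 39460) = (-12 + 39358)*(37041 + 39460) = 39346*76501 = 3010008346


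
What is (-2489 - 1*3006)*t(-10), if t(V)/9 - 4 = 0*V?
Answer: -197820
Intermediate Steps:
t(V) = 36 (t(V) = 36 + 9*(0*V) = 36 + 9*0 = 36 + 0 = 36)
(-2489 - 1*3006)*t(-10) = (-2489 - 1*3006)*36 = (-2489 - 3006)*36 = -5495*36 = -197820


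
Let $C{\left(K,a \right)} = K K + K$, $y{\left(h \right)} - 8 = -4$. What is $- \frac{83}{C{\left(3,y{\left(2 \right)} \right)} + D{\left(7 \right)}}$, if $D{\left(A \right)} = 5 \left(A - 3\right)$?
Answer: $- \frac{83}{32} \approx -2.5938$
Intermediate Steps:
$y{\left(h \right)} = 4$ ($y{\left(h \right)} = 8 - 4 = 4$)
$C{\left(K,a \right)} = K + K^{2}$ ($C{\left(K,a \right)} = K^{2} + K = K + K^{2}$)
$D{\left(A \right)} = -15 + 5 A$ ($D{\left(A \right)} = 5 \left(-3 + A\right) = -15 + 5 A$)
$- \frac{83}{C{\left(3,y{\left(2 \right)} \right)} + D{\left(7 \right)}} = - \frac{83}{3 \left(1 + 3\right) + \left(-15 + 5 \cdot 7\right)} = - \frac{83}{3 \cdot 4 + \left(-15 + 35\right)} = - \frac{83}{12 + 20} = - \frac{83}{32}$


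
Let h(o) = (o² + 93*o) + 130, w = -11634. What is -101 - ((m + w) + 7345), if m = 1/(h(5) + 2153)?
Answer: 11613323/2773 ≈ 4188.0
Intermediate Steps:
h(o) = 130 + o² + 93*o
m = 1/2773 (m = 1/((130 + 5² + 93*5) + 2153) = 1/((130 + 25 + 465) + 2153) = 1/(620 + 2153) = 1/2773 ≈ 0.00036062)
-101 - ((m + w) + 7345) = -101 - ((1/2773 - 11634) + 7345) = -101 - (-32261081/2773 + 7345) = -101 - 1*(-11893396/2773) = -101 + 11893396/2773 = 11613323/2773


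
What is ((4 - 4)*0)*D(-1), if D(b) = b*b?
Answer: 0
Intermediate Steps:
D(b) = b**2
((4 - 4)*0)*D(-1) = ((4 - 4)*0)*(-1)**2 = (0*0)*1 = 0*1 = 0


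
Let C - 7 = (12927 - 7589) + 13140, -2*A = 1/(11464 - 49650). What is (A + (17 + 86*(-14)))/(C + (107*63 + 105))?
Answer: -90653563/1934579132 ≈ -0.046860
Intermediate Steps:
A = 1/76372 (A = -1/(2*(11464 - 49650)) = -½/(-38186) = -½*(-1/38186) = 1/76372 ≈ 1.3094e-5)
C = 18485 (C = 7 + ((12927 - 7589) + 13140) = 7 + (5338 + 13140) = 7 + 18478 = 18485)
(A + (17 + 86*(-14)))/(C + (107*63 + 105)) = (1/76372 + (17 + 86*(-14)))/(18485 + (107*63 + 105)) = (1/76372 + (17 - 1204))/(18485 + (6741 + 105)) = (1/76372 - 1187)/(18485 + 6846) = -90653563/76372/25331 = -90653563/76372*1/25331 = -90653563/1934579132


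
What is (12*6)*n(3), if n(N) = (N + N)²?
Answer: 2592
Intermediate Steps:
n(N) = 4*N² (n(N) = (2*N)² = 4*N²)
(12*6)*n(3) = (12*6)*(4*3²) = 72*(4*9) = 72*36 = 2592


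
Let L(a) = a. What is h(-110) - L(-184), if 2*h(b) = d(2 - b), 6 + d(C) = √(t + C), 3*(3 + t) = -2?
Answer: 181 + 5*√39/6 ≈ 186.20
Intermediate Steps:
t = -11/3 (t = -3 + (⅓)*(-2) = -3 - ⅔ = -11/3 ≈ -3.6667)
d(C) = -6 + √(-11/3 + C)
h(b) = -3 + √(-15 - 9*b)/6 (h(b) = (-6 + √(-33 + 9*(2 - b))/3)/2 = (-6 + √(-33 + (18 - 9*b))/3)/2 = (-6 + √(-15 - 9*b)/3)/2 = -3 + √(-15 - 9*b)/6)
h(-110) - L(-184) = (-3 + √(-15 - 9*(-110))/6) - 1*(-184) = (-3 + √(-15 + 990)/6) + 184 = (-3 + √975/6) + 184 = (-3 + (5*√39)/6) + 184 = (-3 + 5*√39/6) + 184 = 181 + 5*√39/6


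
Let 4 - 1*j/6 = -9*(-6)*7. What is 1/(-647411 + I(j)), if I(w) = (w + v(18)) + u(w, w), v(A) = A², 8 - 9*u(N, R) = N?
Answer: -9/5841727 ≈ -1.5406e-6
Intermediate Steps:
u(N, R) = 8/9 - N/9
j = -2244 (j = 24 - 6*(-9*(-6))*7 = 24 - 324*7 = 24 - 6*378 = 24 - 2268 = -2244)
I(w) = 2924/9 + 8*w/9 (I(w) = (w + 18²) + (8/9 - w/9) = (w + 324) + (8/9 - w/9) = (324 + w) + (8/9 - w/9) = 2924/9 + 8*w/9)
1/(-647411 + I(j)) = 1/(-647411 + (2924/9 + (8/9)*(-2244))) = 1/(-647411 + (2924/9 - 5984/3)) = 1/(-647411 - 15028/9) = 1/(-5841727/9) = -9/5841727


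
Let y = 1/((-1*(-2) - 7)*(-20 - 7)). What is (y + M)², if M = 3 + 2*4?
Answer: 2208196/18225 ≈ 121.16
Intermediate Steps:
M = 11 (M = 3 + 8 = 11)
y = 1/135 (y = 1/((2 - 7)*(-27)) = 1/(-5*(-27)) = 1/135 ≈ 0.0074074)
(y + M)² = (1/135 + 11)² = (1486/135)² = 2208196/18225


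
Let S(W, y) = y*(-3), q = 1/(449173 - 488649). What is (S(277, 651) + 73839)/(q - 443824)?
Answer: -945923912/5840132075 ≈ -0.16197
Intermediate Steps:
q = -1/39476 (q = 1/(-39476) = -1/39476 ≈ -2.5332e-5)
S(W, y) = -3*y
(S(277, 651) + 73839)/(q - 443824) = (-3*651 + 73839)/(-1/39476 - 443824) = (-1953 + 73839)/(-17520396225/39476) = 71886*(-39476/17520396225) = -945923912/5840132075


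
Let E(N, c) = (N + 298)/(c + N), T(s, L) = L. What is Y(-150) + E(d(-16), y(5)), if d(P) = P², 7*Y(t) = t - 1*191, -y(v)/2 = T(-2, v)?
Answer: -40004/861 ≈ -46.462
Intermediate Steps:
y(v) = -2*v
Y(t) = -191/7 + t/7 (Y(t) = (t - 1*191)/7 = (t - 191)/7 = (-191 + t)/7 = -191/7 + t/7)
E(N, c) = (298 + N)/(N + c)
Y(-150) + E(d(-16), y(5)) = (-191/7 + (⅐)*(-150)) + (298 + (-16)²)/((-16)² - 2*5) = (-191/7 - 150/7) + (298 + 256)/(256 - 10) = -341/7 + 554/246 = -341/7 + (1/246)*554 = -341/7 + 277/123 = -40004/861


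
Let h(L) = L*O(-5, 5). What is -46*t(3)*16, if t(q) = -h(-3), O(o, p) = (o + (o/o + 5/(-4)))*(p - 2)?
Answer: 34776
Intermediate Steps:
O(o, p) = (-2 + p)*(-¼ + o) (O(o, p) = (o + (1 + 5*(-¼)))*(-2 + p) = (o + (1 - 5/4))*(-2 + p) = (o - ¼)*(-2 + p) = (-¼ + o)*(-2 + p) = (-2 + p)*(-¼ + o))
h(L) = -63*L/4 (h(L) = L*(½ - 2*(-5) - ¼*5 - 5*5) = L*(½ + 10 - 5/4 - 25) = L*(-63/4) = -63*L/4)
t(q) = -189/4 (t(q) = -(-63)*(-3)/4 = -1*189/4 = -189/4)
-46*t(3)*16 = -46*(-189/4)*16 = (4347/2)*16 = 34776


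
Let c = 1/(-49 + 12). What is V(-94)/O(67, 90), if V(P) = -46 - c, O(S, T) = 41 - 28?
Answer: -1701/481 ≈ -3.5364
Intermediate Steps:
O(S, T) = 13
c = -1/37 (c = 1/(-37) = -1/37 ≈ -0.027027)
V(P) = -1701/37 (V(P) = -46 - 1*(-1/37) = -46 + 1/37 = -1701/37)
V(-94)/O(67, 90) = -1701/37/13 = -1701/37*1/13 = -1701/481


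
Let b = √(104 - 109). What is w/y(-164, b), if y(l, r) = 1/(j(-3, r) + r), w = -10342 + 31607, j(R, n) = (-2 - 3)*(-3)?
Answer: 318975 + 21265*I*√5 ≈ 3.1898e+5 + 47550.0*I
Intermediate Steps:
b = I*√5 (b = √(-5) = I*√5 ≈ 2.2361*I)
j(R, n) = 15 (j(R, n) = -5*(-3) = 15)
w = 21265
y(l, r) = 1/(15 + r)
w/y(-164, b) = 21265/(1/(15 + I*√5)) = 21265*(15 + I*√5) = 318975 + 21265*I*√5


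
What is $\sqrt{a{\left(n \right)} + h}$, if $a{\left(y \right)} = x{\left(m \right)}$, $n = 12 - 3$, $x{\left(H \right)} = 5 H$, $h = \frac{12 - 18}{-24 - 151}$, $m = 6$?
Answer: $\frac{6 \sqrt{1022}}{35} \approx 5.4804$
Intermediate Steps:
$h = \frac{6}{175}$ ($h = - \frac{6}{-175} = \left(-6\right) \left(- \frac{1}{175}\right) = \frac{6}{175} \approx 0.034286$)
$n = 9$ ($n = 12 - 3 = 9$)
$a{\left(y \right)} = 30$ ($a{\left(y \right)} = 5 \cdot 6 = 30$)
$\sqrt{a{\left(n \right)} + h} = \sqrt{30 + \frac{6}{175}} = \sqrt{\frac{5256}{175}} = \frac{6 \sqrt{1022}}{35}$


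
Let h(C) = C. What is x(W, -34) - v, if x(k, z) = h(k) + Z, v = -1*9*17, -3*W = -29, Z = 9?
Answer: 515/3 ≈ 171.67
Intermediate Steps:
W = 29/3 (W = -1/3*(-29) = 29/3 ≈ 9.6667)
v = -153 (v = -9*17 = -153)
x(k, z) = 9 + k (x(k, z) = k + 9 = 9 + k)
x(W, -34) - v = (9 + 29/3) - 1*(-153) = 56/3 + 153 = 515/3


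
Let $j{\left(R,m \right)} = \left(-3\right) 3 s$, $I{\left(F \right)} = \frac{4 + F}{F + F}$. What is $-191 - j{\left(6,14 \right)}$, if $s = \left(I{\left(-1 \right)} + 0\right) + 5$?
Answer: $- \frac{319}{2} \approx -159.5$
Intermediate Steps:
$I{\left(F \right)} = \frac{4 + F}{2 F}$
$s = \frac{7}{2}$ ($s = \left(\frac{4 - 1}{2 \left(-1\right)} + 0\right) + 5 = \left(\frac{1}{2} \left(-1\right) 3 + 0\right) + 5 = \left(- \frac{3}{2} + 0\right) + 5 = - \frac{3}{2} + 5 = \frac{7}{2} \approx 3.5$)
$j{\left(R,m \right)} = - \frac{63}{2}$ ($j{\left(R,m \right)} = \left(-3\right) 3 \cdot \frac{7}{2} = \left(-9\right) \frac{7}{2} = - \frac{63}{2}$)
$-191 - j{\left(6,14 \right)} = -191 - - \frac{63}{2} = -191 + \frac{63}{2} = - \frac{319}{2}$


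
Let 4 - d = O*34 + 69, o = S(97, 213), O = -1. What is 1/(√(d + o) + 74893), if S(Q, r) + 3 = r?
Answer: 74893/5608961270 - √179/5608961270 ≈ 1.3350e-5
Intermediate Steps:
S(Q, r) = -3 + r
o = 210 (o = -3 + 213 = 210)
d = -31 (d = 4 - (-1*34 + 69) = 4 - (-34 + 69) = 4 - 1*35 = 4 - 35 = -31)
1/(√(d + o) + 74893) = 1/(√(-31 + 210) + 74893) = 1/(√179 + 74893) = 1/(74893 + √179)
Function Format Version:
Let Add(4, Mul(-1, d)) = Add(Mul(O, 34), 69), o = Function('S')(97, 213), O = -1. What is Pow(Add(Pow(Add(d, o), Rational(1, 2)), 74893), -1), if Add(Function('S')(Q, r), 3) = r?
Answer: Add(Rational(74893, 5608961270), Mul(Rational(-1, 5608961270), Pow(179, Rational(1, 2)))) ≈ 1.3350e-5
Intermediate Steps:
Function('S')(Q, r) = Add(-3, r)
o = 210 (o = Add(-3, 213) = 210)
d = -31 (d = Add(4, Mul(-1, Add(Mul(-1, 34), 69))) = Add(4, Mul(-1, Add(-34, 69))) = Add(4, Mul(-1, 35)) = Add(4, -35) = -31)
Pow(Add(Pow(Add(d, o), Rational(1, 2)), 74893), -1) = Pow(Add(Pow(Add(-31, 210), Rational(1, 2)), 74893), -1) = Pow(Add(Pow(179, Rational(1, 2)), 74893), -1) = Pow(Add(74893, Pow(179, Rational(1, 2))), -1)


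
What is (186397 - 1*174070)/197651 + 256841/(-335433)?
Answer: -46629997900/66298667883 ≈ -0.70333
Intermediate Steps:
(186397 - 1*174070)/197651 + 256841/(-335433) = (186397 - 174070)*(1/197651) + 256841*(-1/335433) = 12327*(1/197651) - 256841/335433 = 12327/197651 - 256841/335433 = -46629997900/66298667883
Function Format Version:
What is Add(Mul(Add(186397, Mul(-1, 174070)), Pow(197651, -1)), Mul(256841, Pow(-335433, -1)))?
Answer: Rational(-46629997900, 66298667883) ≈ -0.70333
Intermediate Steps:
Add(Mul(Add(186397, Mul(-1, 174070)), Pow(197651, -1)), Mul(256841, Pow(-335433, -1))) = Add(Mul(Add(186397, -174070), Rational(1, 197651)), Mul(256841, Rational(-1, 335433))) = Add(Mul(12327, Rational(1, 197651)), Rational(-256841, 335433)) = Add(Rational(12327, 197651), Rational(-256841, 335433)) = Rational(-46629997900, 66298667883)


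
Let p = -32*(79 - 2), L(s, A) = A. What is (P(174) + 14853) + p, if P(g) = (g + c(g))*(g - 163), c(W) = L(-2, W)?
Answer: 16217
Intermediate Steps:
c(W) = W
P(g) = 2*g*(-163 + g) (P(g) = (g + g)*(g - 163) = (2*g)*(-163 + g) = 2*g*(-163 + g))
p = -2464 (p = -32*77 = -2464)
(P(174) + 14853) + p = (2*174*(-163 + 174) + 14853) - 2464 = (2*174*11 + 14853) - 2464 = (3828 + 14853) - 2464 = 18681 - 2464 = 16217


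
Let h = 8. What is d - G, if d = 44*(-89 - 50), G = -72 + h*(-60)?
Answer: -5564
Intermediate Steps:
G = -552 (G = -72 + 8*(-60) = -72 - 480 = -552)
d = -6116 (d = 44*(-139) = -6116)
d - G = -6116 - 1*(-552) = -6116 + 552 = -5564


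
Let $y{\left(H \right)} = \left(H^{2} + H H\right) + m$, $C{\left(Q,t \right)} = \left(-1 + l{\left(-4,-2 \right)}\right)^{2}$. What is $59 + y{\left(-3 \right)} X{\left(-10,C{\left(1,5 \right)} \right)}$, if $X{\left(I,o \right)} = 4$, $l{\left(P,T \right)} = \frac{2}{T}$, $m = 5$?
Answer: $151$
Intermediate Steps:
$C{\left(Q,t \right)} = 4$ ($C{\left(Q,t \right)} = \left(-1 + \frac{2}{-2}\right)^{2} = \left(-1 + 2 \left(- \frac{1}{2}\right)\right)^{2} = \left(-1 - 1\right)^{2} = \left(-2\right)^{2} = 4$)
$y{\left(H \right)} = 5 + 2 H^{2}$ ($y{\left(H \right)} = \left(H^{2} + H H\right) + 5 = \left(H^{2} + H^{2}\right) + 5 = 2 H^{2} + 5 = 5 + 2 H^{2}$)
$59 + y{\left(-3 \right)} X{\left(-10,C{\left(1,5 \right)} \right)} = 59 + \left(5 + 2 \left(-3\right)^{2}\right) 4 = 59 + \left(5 + 2 \cdot 9\right) 4 = 59 + \left(5 + 18\right) 4 = 59 + 23 \cdot 4 = 59 + 92 = 151$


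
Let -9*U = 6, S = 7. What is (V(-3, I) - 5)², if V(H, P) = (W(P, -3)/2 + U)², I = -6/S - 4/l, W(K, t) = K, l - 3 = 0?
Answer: 698896/194481 ≈ 3.5936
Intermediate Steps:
l = 3 (l = 3 + 0 = 3)
U = -⅔ (U = -⅑*6 = -⅔ ≈ -0.66667)
I = -46/21 (I = -6/7 - 4/3 = -46/21 ≈ -2.1905)
V(H, P) = (-⅔ + P/2)² (V(H, P) = (P/2 - ⅔)² = (-⅔ + P/2)²)
(V(-3, I) - 5)² = ((-4 + 3*(-46/21))²/36 - 5)² = ((-4 - 46/7)²/36 - 5)² = ((-74/7)²/36 - 5)² = ((1/36)*(5476/49) - 5)² = (1369/441 - 5)² = (-836/441)² = 698896/194481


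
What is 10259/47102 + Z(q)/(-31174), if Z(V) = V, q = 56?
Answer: 14417107/66743534 ≈ 0.21601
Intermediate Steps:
10259/47102 + Z(q)/(-31174) = 10259/47102 + 56/(-31174) = 10259*(1/47102) + 56*(-1/31174) = 10259/47102 - 28/15587 = 14417107/66743534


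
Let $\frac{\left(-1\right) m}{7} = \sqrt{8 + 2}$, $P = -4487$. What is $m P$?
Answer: $31409 \sqrt{10} \approx 99324.0$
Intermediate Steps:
$m = - 7 \sqrt{10}$ ($m = - 7 \sqrt{8 + 2} = - 7 \sqrt{10} \approx -22.136$)
$m P = - 7 \sqrt{10} \left(-4487\right) = 31409 \sqrt{10}$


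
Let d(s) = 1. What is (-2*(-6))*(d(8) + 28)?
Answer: 348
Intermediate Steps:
(-2*(-6))*(d(8) + 28) = (-2*(-6))*(1 + 28) = 12*29 = 348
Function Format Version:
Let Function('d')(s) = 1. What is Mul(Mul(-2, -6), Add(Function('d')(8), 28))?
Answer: 348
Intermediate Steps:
Mul(Mul(-2, -6), Add(Function('d')(8), 28)) = Mul(Mul(-2, -6), Add(1, 28)) = Mul(12, 29) = 348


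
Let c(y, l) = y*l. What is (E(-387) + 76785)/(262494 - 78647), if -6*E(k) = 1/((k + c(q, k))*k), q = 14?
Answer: 1035001139849/2478112320870 ≈ 0.41766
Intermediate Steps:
c(y, l) = l*y
E(k) = -1/(90*k**2) (E(k) = -1/(6*(k + k*14)*k) = -1/(6*(k + 14*k)*k) = -1/(6*(15*k)*k) = -1/(15*k)/(6*k) = -1/(90*k**2))
(E(-387) + 76785)/(262494 - 78647) = (-1/90/(-387)**2 + 76785)/(262494 - 78647) = (-1/90*1/149769 + 76785)/183847 = (-1/13479210 + 76785)*(1/183847) = (1035001139849/13479210)*(1/183847) = 1035001139849/2478112320870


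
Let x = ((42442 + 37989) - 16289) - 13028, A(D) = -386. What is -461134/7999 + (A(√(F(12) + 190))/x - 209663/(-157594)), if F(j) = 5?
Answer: -1814658861688621/32217011234142 ≈ -56.326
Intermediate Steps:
x = 51114 (x = (80431 - 16289) - 13028 = 64142 - 13028 = 51114)
-461134/7999 + (A(√(F(12) + 190))/x - 209663/(-157594)) = -461134/7999 + (-386/51114 - 209663/(-157594)) = -461134*1/7999 + (-386*1/51114 - 209663*(-1/157594)) = -461134/7999 + (-193/25557 + 209663/157594) = -461134/7999 + 5327941649/4027629858 = -1814658861688621/32217011234142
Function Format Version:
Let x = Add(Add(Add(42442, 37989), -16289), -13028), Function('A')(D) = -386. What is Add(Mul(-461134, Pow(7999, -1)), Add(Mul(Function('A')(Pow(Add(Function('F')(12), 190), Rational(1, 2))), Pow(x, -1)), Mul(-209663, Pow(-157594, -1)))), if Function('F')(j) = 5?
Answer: Rational(-1814658861688621, 32217011234142) ≈ -56.326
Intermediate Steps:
x = 51114 (x = Add(Add(80431, -16289), -13028) = Add(64142, -13028) = 51114)
Add(Mul(-461134, Pow(7999, -1)), Add(Mul(Function('A')(Pow(Add(Function('F')(12), 190), Rational(1, 2))), Pow(x, -1)), Mul(-209663, Pow(-157594, -1)))) = Add(Mul(-461134, Pow(7999, -1)), Add(Mul(-386, Pow(51114, -1)), Mul(-209663, Pow(-157594, -1)))) = Add(Mul(-461134, Rational(1, 7999)), Add(Mul(-386, Rational(1, 51114)), Mul(-209663, Rational(-1, 157594)))) = Add(Rational(-461134, 7999), Add(Rational(-193, 25557), Rational(209663, 157594))) = Add(Rational(-461134, 7999), Rational(5327941649, 4027629858)) = Rational(-1814658861688621, 32217011234142)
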